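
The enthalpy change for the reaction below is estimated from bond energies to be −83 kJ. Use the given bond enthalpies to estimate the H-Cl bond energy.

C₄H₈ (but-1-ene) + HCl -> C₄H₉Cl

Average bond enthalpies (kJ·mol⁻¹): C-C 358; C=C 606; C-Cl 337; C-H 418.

Let D be the H-Cl bond energy.
Σ(broken) = 2×358 + 8×418 + 1×606 + 1×D = 4666 + D
Σ(formed) = 3×358 + 1×337 + 9×418 = 5173
ΔH = Σ(broken) − Σ(formed) = (4666 + D) − (5173) = −507 + D
Setting this equal to −83 kJ gives D = 424 kJ/mol.

D(H-Cl) ≈ 424 kJ/mol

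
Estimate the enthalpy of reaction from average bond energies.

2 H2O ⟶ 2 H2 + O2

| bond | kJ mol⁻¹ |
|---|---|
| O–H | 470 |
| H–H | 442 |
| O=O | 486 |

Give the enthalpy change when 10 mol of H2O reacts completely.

Bonds broken (reactants):
  O–H: 4 × 470 = 1880
  Σ(broken) = 1880 kJ
Bonds formed (products):
  H–H: 2 × 442 = 884
  O=O: 1 × 486 = 486
  Σ(formed) = 1370 kJ
ΔH = Σ(broken) − Σ(formed) = 1880 − 1370 = +510 kJ
For 5× the reaction as written: 5 × (+510) = +2550 kJ

ΔH = +2550 kJ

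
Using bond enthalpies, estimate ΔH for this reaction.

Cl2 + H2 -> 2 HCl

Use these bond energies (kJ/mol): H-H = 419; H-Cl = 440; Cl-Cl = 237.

Bonds broken (reactants):
  Cl-Cl: 1 × 237 = 237
  H-H: 1 × 419 = 419
  Σ(broken) = 656 kJ
Bonds formed (products):
  H-Cl: 2 × 440 = 880
  Σ(formed) = 880 kJ
ΔH = Σ(broken) − Σ(formed) = 656 − 880 = −224 kJ

ΔH ≈ −224 kJ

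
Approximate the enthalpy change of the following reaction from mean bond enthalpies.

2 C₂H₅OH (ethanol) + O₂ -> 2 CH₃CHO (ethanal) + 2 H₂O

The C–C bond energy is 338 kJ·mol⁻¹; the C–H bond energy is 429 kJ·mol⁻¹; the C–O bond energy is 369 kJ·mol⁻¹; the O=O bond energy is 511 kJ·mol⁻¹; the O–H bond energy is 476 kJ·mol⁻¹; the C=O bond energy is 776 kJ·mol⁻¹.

ΔH ≈ −397 kJ

Bonds broken (reactants):
  C–C: 2 × 338 = 676
  C–H: 10 × 429 = 4290
  C–O: 2 × 369 = 738
  O–H: 2 × 476 = 952
  O=O: 1 × 511 = 511
  Σ(broken) = 7167 kJ
Bonds formed (products):
  C–C: 2 × 338 = 676
  C–H: 8 × 429 = 3432
  C=O: 2 × 776 = 1552
  O–H: 4 × 476 = 1904
  Σ(formed) = 7564 kJ
ΔH = Σ(broken) − Σ(formed) = 7167 − 7564 = −397 kJ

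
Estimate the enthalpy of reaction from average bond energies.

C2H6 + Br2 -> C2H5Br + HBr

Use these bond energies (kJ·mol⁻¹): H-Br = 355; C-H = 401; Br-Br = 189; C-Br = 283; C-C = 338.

Bonds broken (reactants):
  Br-Br: 1 × 189 = 189
  C-C: 1 × 338 = 338
  C-H: 6 × 401 = 2406
  Σ(broken) = 2933 kJ
Bonds formed (products):
  C-Br: 1 × 283 = 283
  C-C: 1 × 338 = 338
  C-H: 5 × 401 = 2005
  H-Br: 1 × 355 = 355
  Σ(formed) = 2981 kJ
ΔH = Σ(broken) − Σ(formed) = 2933 − 2981 = −48 kJ

ΔH ≈ −48 kJ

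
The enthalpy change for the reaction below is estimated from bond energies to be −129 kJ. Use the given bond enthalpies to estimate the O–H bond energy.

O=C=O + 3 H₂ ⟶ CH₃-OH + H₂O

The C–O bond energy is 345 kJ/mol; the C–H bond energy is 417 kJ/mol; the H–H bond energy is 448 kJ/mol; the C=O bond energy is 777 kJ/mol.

Let D be the O–H bond energy.
Σ(broken) = 2×777 + 3×448 = 2898
Σ(formed) = 3×417 + 1×345 + 3×D = 1596 + 3D
ΔH = Σ(broken) − Σ(formed) = (2898) − (1596 + 3D) = +1302 − 3D
Setting this equal to −129 kJ gives 3D = 1431, so D = 477 kJ/mol.

D(O–H) ≈ 477 kJ/mol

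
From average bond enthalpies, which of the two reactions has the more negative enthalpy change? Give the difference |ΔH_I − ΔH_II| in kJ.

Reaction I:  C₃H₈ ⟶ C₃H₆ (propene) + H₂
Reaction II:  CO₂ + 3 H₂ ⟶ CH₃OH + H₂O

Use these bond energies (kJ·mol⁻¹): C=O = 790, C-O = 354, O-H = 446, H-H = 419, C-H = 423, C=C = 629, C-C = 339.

Reaction II, by 261 kJ

Reaction I:
  Bonds broken (reactants):
    C-C: 2 × 339 = 678
    C-H: 8 × 423 = 3384
    Σ(broken) = 4062 kJ
  Bonds formed (products):
    C-C: 1 × 339 = 339
    C-H: 6 × 423 = 2538
    C=C: 1 × 629 = 629
    H-H: 1 × 419 = 419
    Σ(formed) = 3925 kJ
  ΔH_I = 4062 − 3925 = +137 kJ
Reaction II:
  Bonds broken (reactants):
    C=O: 2 × 790 = 1580
    H-H: 3 × 419 = 1257
    Σ(broken) = 2837 kJ
  Bonds formed (products):
    C-H: 3 × 423 = 1269
    C-O: 1 × 354 = 354
    O-H: 3 × 446 = 1338
    Σ(formed) = 2961 kJ
  ΔH_II = 2837 − 2961 = −124 kJ
ΔH_I − ΔH_II = +261 kJ, so reaction II has the more negative ΔH; |ΔH_I − ΔH_II| = 261 kJ.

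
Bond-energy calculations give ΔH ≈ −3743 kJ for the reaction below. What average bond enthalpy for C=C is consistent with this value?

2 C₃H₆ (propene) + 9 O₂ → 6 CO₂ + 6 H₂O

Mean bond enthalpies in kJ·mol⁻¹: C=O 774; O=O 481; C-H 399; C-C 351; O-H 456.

D(C=C) ≈ 599 kJ/mol

Let D be the C=C bond energy.
Σ(broken) = 2×351 + 12×399 + 2×D + 9×481 = 9819 + 2D
Σ(formed) = 12×774 + 12×456 = 14760
ΔH = Σ(broken) − Σ(formed) = (9819 + 2D) − (14760) = −4941 + 2D
Setting this equal to −3743 kJ gives 2D = 1198, so D = 599 kJ/mol.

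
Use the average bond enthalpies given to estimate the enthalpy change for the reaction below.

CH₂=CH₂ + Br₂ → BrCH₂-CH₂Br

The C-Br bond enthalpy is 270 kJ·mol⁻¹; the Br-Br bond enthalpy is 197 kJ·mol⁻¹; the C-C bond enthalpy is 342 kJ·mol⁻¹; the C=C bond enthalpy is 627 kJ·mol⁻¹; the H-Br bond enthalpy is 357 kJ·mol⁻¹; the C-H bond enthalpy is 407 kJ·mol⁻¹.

ΔH ≈ −58 kJ

Bonds broken (reactants):
  Br-Br: 1 × 197 = 197
  C-H: 4 × 407 = 1628
  C=C: 1 × 627 = 627
  Σ(broken) = 2452 kJ
Bonds formed (products):
  C-Br: 2 × 270 = 540
  C-C: 1 × 342 = 342
  C-H: 4 × 407 = 1628
  Σ(formed) = 2510 kJ
ΔH = Σ(broken) − Σ(formed) = 2452 − 2510 = −58 kJ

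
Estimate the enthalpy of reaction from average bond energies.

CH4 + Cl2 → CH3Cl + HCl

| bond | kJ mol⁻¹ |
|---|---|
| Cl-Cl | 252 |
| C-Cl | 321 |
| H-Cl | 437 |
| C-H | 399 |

ΔH ≈ −107 kJ

Bonds broken (reactants):
  C-H: 4 × 399 = 1596
  Cl-Cl: 1 × 252 = 252
  Σ(broken) = 1848 kJ
Bonds formed (products):
  C-Cl: 1 × 321 = 321
  C-H: 3 × 399 = 1197
  H-Cl: 1 × 437 = 437
  Σ(formed) = 1955 kJ
ΔH = Σ(broken) − Σ(formed) = 1848 − 1955 = −107 kJ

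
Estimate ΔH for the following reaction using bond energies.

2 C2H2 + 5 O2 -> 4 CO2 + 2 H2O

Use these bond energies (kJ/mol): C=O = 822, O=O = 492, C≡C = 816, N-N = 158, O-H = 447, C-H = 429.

Bonds broken (reactants):
  C≡C: 2 × 816 = 1632
  C-H: 4 × 429 = 1716
  O=O: 5 × 492 = 2460
  Σ(broken) = 5808 kJ
Bonds formed (products):
  C=O: 8 × 822 = 6576
  O-H: 4 × 447 = 1788
  Σ(formed) = 8364 kJ
ΔH = Σ(broken) − Σ(formed) = 5808 − 8364 = −2556 kJ

ΔH ≈ −2556 kJ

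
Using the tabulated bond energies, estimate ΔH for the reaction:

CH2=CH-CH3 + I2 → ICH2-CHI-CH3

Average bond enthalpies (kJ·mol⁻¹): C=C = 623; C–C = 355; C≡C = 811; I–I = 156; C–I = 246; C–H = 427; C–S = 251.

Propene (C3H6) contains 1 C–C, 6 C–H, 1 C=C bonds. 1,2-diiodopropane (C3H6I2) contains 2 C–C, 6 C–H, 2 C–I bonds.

Bonds broken (reactants):
  C–C: 1 × 355 = 355
  C–H: 6 × 427 = 2562
  C=C: 1 × 623 = 623
  I–I: 1 × 156 = 156
  Σ(broken) = 3696 kJ
Bonds formed (products):
  C–C: 2 × 355 = 710
  C–H: 6 × 427 = 2562
  C–I: 2 × 246 = 492
  Σ(formed) = 3764 kJ
ΔH = Σ(broken) − Σ(formed) = 3696 − 3764 = −68 kJ

ΔH ≈ −68 kJ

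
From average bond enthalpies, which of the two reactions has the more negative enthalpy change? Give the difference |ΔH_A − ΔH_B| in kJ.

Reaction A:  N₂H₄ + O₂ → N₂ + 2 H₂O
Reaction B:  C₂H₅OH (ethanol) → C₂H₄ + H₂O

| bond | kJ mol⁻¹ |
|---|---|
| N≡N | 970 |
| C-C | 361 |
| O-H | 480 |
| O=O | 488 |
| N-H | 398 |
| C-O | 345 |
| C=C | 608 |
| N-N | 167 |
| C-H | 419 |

Reaction A:
  Bonds broken (reactants):
    N-H: 4 × 398 = 1592
    N-N: 1 × 167 = 167
    O=O: 1 × 488 = 488
    Σ(broken) = 2247 kJ
  Bonds formed (products):
    N≡N: 1 × 970 = 970
    O-H: 4 × 480 = 1920
    Σ(formed) = 2890 kJ
  ΔH_A = 2247 − 2890 = −643 kJ
Reaction B:
  Bonds broken (reactants):
    C-C: 1 × 361 = 361
    C-H: 5 × 419 = 2095
    C-O: 1 × 345 = 345
    O-H: 1 × 480 = 480
    Σ(broken) = 3281 kJ
  Bonds formed (products):
    C-H: 4 × 419 = 1676
    C=C: 1 × 608 = 608
    O-H: 2 × 480 = 960
    Σ(formed) = 3244 kJ
  ΔH_B = 3281 − 3244 = +37 kJ
ΔH_A − ΔH_B = −680 kJ, so reaction A has the more negative ΔH; |ΔH_A − ΔH_B| = 680 kJ.

Reaction A, by 680 kJ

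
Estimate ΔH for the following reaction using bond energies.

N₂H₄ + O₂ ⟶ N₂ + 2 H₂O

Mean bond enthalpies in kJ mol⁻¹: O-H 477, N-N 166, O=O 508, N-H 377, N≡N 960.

Bonds broken (reactants):
  N-H: 4 × 377 = 1508
  N-N: 1 × 166 = 166
  O=O: 1 × 508 = 508
  Σ(broken) = 2182 kJ
Bonds formed (products):
  N≡N: 1 × 960 = 960
  O-H: 4 × 477 = 1908
  Σ(formed) = 2868 kJ
ΔH = Σ(broken) − Σ(formed) = 2182 − 2868 = −686 kJ

ΔH ≈ −686 kJ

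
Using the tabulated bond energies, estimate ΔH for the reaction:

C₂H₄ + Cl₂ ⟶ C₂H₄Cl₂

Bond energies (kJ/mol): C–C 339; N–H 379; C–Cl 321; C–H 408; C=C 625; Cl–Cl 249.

ΔH ≈ −107 kJ

Bonds broken (reactants):
  C–H: 4 × 408 = 1632
  C=C: 1 × 625 = 625
  Cl–Cl: 1 × 249 = 249
  Σ(broken) = 2506 kJ
Bonds formed (products):
  C–C: 1 × 339 = 339
  C–Cl: 2 × 321 = 642
  C–H: 4 × 408 = 1632
  Σ(formed) = 2613 kJ
ΔH = Σ(broken) − Σ(formed) = 2506 − 2613 = −107 kJ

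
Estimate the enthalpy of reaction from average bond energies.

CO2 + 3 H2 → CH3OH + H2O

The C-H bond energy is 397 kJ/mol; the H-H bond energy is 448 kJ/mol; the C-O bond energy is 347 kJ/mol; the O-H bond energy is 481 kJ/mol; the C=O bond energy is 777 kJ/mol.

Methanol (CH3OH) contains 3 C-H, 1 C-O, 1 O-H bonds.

Bonds broken (reactants):
  C=O: 2 × 777 = 1554
  H-H: 3 × 448 = 1344
  Σ(broken) = 2898 kJ
Bonds formed (products):
  C-H: 3 × 397 = 1191
  C-O: 1 × 347 = 347
  O-H: 3 × 481 = 1443
  Σ(formed) = 2981 kJ
ΔH = Σ(broken) − Σ(formed) = 2898 − 2981 = −83 kJ

ΔH ≈ −83 kJ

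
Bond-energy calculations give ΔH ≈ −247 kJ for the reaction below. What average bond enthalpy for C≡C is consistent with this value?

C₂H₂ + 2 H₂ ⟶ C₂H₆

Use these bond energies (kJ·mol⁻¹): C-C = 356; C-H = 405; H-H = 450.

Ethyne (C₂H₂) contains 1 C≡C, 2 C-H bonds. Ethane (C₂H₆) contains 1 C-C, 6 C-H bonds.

Let D be the C≡C bond energy.
Σ(broken) = 1×D + 2×405 + 2×450 = 1710 + D
Σ(formed) = 1×356 + 6×405 = 2786
ΔH = Σ(broken) − Σ(formed) = (1710 + D) − (2786) = −1076 + D
Setting this equal to −247 kJ gives D = 829 kJ/mol.

D(C≡C) ≈ 829 kJ/mol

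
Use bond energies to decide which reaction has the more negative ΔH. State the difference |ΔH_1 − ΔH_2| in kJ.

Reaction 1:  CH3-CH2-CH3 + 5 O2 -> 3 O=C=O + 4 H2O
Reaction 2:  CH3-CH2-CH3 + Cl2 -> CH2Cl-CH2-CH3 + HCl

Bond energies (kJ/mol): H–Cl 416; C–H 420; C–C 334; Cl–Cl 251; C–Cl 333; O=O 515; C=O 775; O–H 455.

Reaction 1:
  Bonds broken (reactants):
    C–C: 2 × 334 = 668
    C–H: 8 × 420 = 3360
    O=O: 5 × 515 = 2575
    Σ(broken) = 6603 kJ
  Bonds formed (products):
    C=O: 6 × 775 = 4650
    O–H: 8 × 455 = 3640
    Σ(formed) = 8290 kJ
  ΔH_1 = 6603 − 8290 = −1687 kJ
Reaction 2:
  Bonds broken (reactants):
    C–C: 2 × 334 = 668
    C–H: 8 × 420 = 3360
    Cl–Cl: 1 × 251 = 251
    Σ(broken) = 4279 kJ
  Bonds formed (products):
    C–C: 2 × 334 = 668
    C–Cl: 1 × 333 = 333
    C–H: 7 × 420 = 2940
    H–Cl: 1 × 416 = 416
    Σ(formed) = 4357 kJ
  ΔH_2 = 4279 − 4357 = −78 kJ
ΔH_1 − ΔH_2 = −1609 kJ, so reaction 1 has the more negative ΔH; |ΔH_1 − ΔH_2| = 1609 kJ.

Reaction 1, by 1609 kJ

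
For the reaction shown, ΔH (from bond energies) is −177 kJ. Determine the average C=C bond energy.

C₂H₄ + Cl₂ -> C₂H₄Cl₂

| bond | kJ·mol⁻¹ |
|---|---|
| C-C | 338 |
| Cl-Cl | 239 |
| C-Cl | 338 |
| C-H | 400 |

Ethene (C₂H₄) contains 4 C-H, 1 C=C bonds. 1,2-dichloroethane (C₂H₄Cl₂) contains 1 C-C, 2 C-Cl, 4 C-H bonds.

D(C=C) ≈ 598 kJ/mol

Let D be the C=C bond energy.
Σ(broken) = 4×400 + 1×D + 1×239 = 1839 + D
Σ(formed) = 1×338 + 2×338 + 4×400 = 2614
ΔH = Σ(broken) − Σ(formed) = (1839 + D) − (2614) = −775 + D
Setting this equal to −177 kJ gives D = 598 kJ/mol.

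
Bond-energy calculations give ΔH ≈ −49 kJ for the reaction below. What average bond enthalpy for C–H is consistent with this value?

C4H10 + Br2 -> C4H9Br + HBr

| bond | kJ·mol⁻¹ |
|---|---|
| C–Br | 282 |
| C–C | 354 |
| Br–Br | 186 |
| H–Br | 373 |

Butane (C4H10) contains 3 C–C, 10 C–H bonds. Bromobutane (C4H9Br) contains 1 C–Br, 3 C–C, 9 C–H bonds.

D(C–H) ≈ 420 kJ/mol

Let D be the C–H bond energy.
Σ(broken) = 1×186 + 3×354 + 10×D = 1248 + 10D
Σ(formed) = 1×282 + 3×354 + 9×D + 1×373 = 1717 + 9D
ΔH = Σ(broken) − Σ(formed) = (1248 + 10D) − (1717 + 9D) = −469 + D
Setting this equal to −49 kJ gives D = 420 kJ/mol.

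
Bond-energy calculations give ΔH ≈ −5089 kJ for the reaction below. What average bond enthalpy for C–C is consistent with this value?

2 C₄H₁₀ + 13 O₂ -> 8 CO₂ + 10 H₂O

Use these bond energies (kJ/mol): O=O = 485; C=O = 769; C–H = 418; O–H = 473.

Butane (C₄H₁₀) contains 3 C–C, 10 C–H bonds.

Let D be the C–C bond energy.
Σ(broken) = 6×D + 20×418 + 13×485 = 14665 + 6D
Σ(formed) = 16×769 + 20×473 = 21764
ΔH = Σ(broken) − Σ(formed) = (14665 + 6D) − (21764) = −7099 + 6D
Setting this equal to −5089 kJ gives 6D = 2010, so D = 335 kJ/mol.

D(C–C) ≈ 335 kJ/mol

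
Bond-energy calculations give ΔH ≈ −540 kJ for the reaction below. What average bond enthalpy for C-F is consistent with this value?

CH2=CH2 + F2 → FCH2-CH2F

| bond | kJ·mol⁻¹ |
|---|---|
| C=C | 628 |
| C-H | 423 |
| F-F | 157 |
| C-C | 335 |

Let D be the C-F bond energy.
Σ(broken) = 4×423 + 1×628 + 1×157 = 2477
Σ(formed) = 1×335 + 2×D + 4×423 = 2027 + 2D
ΔH = Σ(broken) − Σ(formed) = (2477) − (2027 + 2D) = +450 − 2D
Setting this equal to −540 kJ gives 2D = 990, so D = 495 kJ/mol.

D(C-F) ≈ 495 kJ/mol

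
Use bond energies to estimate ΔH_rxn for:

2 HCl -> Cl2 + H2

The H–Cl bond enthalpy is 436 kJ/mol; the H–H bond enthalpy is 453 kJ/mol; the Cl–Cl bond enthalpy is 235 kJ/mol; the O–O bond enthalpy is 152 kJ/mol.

Bonds broken (reactants):
  H–Cl: 2 × 436 = 872
  Σ(broken) = 872 kJ
Bonds formed (products):
  Cl–Cl: 1 × 235 = 235
  H–H: 1 × 453 = 453
  Σ(formed) = 688 kJ
ΔH = Σ(broken) − Σ(formed) = 872 − 688 = +184 kJ

ΔH ≈ +184 kJ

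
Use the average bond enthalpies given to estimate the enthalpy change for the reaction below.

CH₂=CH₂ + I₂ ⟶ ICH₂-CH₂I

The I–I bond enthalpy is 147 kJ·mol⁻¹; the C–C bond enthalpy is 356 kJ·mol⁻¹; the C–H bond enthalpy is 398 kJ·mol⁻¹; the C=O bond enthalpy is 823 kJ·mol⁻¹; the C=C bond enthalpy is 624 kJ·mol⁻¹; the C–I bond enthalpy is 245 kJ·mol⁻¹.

Bonds broken (reactants):
  C–H: 4 × 398 = 1592
  C=C: 1 × 624 = 624
  I–I: 1 × 147 = 147
  Σ(broken) = 2363 kJ
Bonds formed (products):
  C–C: 1 × 356 = 356
  C–H: 4 × 398 = 1592
  C–I: 2 × 245 = 490
  Σ(formed) = 2438 kJ
ΔH = Σ(broken) − Σ(formed) = 2363 − 2438 = −75 kJ

ΔH ≈ −75 kJ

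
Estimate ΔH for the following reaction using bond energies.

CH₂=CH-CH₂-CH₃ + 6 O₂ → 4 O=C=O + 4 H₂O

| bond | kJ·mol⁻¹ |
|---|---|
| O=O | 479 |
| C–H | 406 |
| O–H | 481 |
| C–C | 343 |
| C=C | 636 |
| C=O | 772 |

Bonds broken (reactants):
  C–C: 2 × 343 = 686
  C–H: 8 × 406 = 3248
  C=C: 1 × 636 = 636
  O=O: 6 × 479 = 2874
  Σ(broken) = 7444 kJ
Bonds formed (products):
  C=O: 8 × 772 = 6176
  O–H: 8 × 481 = 3848
  Σ(formed) = 10024 kJ
ΔH = Σ(broken) − Σ(formed) = 7444 − 10024 = −2580 kJ

ΔH ≈ −2580 kJ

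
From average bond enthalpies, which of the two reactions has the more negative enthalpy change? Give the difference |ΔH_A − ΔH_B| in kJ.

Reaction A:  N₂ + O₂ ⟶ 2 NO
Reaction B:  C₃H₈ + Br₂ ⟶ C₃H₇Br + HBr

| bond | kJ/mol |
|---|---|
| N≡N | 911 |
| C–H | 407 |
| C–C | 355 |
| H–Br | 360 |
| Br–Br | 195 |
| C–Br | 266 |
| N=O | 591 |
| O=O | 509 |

Reaction B, by 262 kJ

Reaction A:
  Bonds broken (reactants):
    N≡N: 1 × 911 = 911
    O=O: 1 × 509 = 509
    Σ(broken) = 1420 kJ
  Bonds formed (products):
    N=O: 2 × 591 = 1182
    Σ(formed) = 1182 kJ
  ΔH_A = 1420 − 1182 = +238 kJ
Reaction B:
  Bonds broken (reactants):
    Br–Br: 1 × 195 = 195
    C–C: 2 × 355 = 710
    C–H: 8 × 407 = 3256
    Σ(broken) = 4161 kJ
  Bonds formed (products):
    C–Br: 1 × 266 = 266
    C–C: 2 × 355 = 710
    C–H: 7 × 407 = 2849
    H–Br: 1 × 360 = 360
    Σ(formed) = 4185 kJ
  ΔH_B = 4161 − 4185 = −24 kJ
ΔH_A − ΔH_B = +262 kJ, so reaction B has the more negative ΔH; |ΔH_A − ΔH_B| = 262 kJ.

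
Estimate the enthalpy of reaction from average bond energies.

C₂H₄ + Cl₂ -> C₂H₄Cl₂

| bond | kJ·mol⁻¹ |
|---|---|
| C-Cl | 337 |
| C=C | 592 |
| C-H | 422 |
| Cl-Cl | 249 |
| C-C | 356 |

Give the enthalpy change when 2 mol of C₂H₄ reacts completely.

Bonds broken (reactants):
  C-H: 4 × 422 = 1688
  C=C: 1 × 592 = 592
  Cl-Cl: 1 × 249 = 249
  Σ(broken) = 2529 kJ
Bonds formed (products):
  C-C: 1 × 356 = 356
  C-Cl: 2 × 337 = 674
  C-H: 4 × 422 = 1688
  Σ(formed) = 2718 kJ
ΔH = Σ(broken) − Σ(formed) = 2529 − 2718 = −189 kJ
For 2× the reaction as written: 2 × (−189) = −378 kJ

ΔH = −378 kJ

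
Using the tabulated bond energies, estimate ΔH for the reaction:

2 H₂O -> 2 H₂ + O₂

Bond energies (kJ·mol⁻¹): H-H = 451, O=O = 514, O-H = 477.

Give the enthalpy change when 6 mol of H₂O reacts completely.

Bonds broken (reactants):
  O-H: 4 × 477 = 1908
  Σ(broken) = 1908 kJ
Bonds formed (products):
  H-H: 2 × 451 = 902
  O=O: 1 × 514 = 514
  Σ(formed) = 1416 kJ
ΔH = Σ(broken) − Σ(formed) = 1908 − 1416 = +492 kJ
For 3× the reaction as written: 3 × (+492) = +1476 kJ

ΔH = +1476 kJ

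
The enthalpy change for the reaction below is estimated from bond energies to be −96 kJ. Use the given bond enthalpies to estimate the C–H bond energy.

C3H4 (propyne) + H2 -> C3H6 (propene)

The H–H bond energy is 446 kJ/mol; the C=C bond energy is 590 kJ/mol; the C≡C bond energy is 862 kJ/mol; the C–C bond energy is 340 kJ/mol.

Let D be the C–H bond energy.
Σ(broken) = 1×862 + 1×340 + 4×D + 1×446 = 1648 + 4D
Σ(formed) = 1×340 + 6×D + 1×590 = 930 + 6D
ΔH = Σ(broken) − Σ(formed) = (1648 + 4D) − (930 + 6D) = +718 − 2D
Setting this equal to −96 kJ gives 2D = 814, so D = 407 kJ/mol.

D(C–H) ≈ 407 kJ/mol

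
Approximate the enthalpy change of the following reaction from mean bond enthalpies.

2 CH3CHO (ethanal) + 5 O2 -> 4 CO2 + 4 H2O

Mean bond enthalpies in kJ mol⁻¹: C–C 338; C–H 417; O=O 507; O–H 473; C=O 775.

Bonds broken (reactants):
  C–C: 2 × 338 = 676
  C–H: 8 × 417 = 3336
  C=O: 2 × 775 = 1550
  O=O: 5 × 507 = 2535
  Σ(broken) = 8097 kJ
Bonds formed (products):
  C=O: 8 × 775 = 6200
  O–H: 8 × 473 = 3784
  Σ(formed) = 9984 kJ
ΔH = Σ(broken) − Σ(formed) = 8097 − 9984 = −1887 kJ

ΔH ≈ −1887 kJ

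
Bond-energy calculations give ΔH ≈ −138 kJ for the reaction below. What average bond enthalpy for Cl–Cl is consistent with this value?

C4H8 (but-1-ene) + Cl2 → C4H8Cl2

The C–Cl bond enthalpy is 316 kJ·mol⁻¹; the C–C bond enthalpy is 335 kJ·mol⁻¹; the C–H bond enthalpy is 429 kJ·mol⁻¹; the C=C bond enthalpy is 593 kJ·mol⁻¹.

Let D be the Cl–Cl bond energy.
Σ(broken) = 2×335 + 8×429 + 1×593 + 1×D = 4695 + D
Σ(formed) = 3×335 + 2×316 + 8×429 = 5069
ΔH = Σ(broken) − Σ(formed) = (4695 + D) − (5069) = −374 + D
Setting this equal to −138 kJ gives D = 236 kJ/mol.

D(Cl–Cl) ≈ 236 kJ/mol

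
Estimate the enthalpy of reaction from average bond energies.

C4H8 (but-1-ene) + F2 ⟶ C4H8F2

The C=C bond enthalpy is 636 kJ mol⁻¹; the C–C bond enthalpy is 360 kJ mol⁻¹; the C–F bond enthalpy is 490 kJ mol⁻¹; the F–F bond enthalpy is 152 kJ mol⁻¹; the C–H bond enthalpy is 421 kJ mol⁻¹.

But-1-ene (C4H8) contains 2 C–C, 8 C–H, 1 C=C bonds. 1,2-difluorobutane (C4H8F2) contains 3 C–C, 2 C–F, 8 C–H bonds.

ΔH ≈ −552 kJ

Bonds broken (reactants):
  C–C: 2 × 360 = 720
  C–H: 8 × 421 = 3368
  C=C: 1 × 636 = 636
  F–F: 1 × 152 = 152
  Σ(broken) = 4876 kJ
Bonds formed (products):
  C–C: 3 × 360 = 1080
  C–F: 2 × 490 = 980
  C–H: 8 × 421 = 3368
  Σ(formed) = 5428 kJ
ΔH = Σ(broken) − Σ(formed) = 4876 − 5428 = −552 kJ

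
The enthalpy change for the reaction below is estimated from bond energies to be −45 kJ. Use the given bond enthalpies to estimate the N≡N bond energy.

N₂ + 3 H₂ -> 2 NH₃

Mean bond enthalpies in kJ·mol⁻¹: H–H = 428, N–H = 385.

Let D be the N≡N bond energy.
Σ(broken) = 3×428 + 1×D = 1284 + D
Σ(formed) = 6×385 = 2310
ΔH = Σ(broken) − Σ(formed) = (1284 + D) − (2310) = −1026 + D
Setting this equal to −45 kJ gives D = 981 kJ/mol.

D(N≡N) ≈ 981 kJ/mol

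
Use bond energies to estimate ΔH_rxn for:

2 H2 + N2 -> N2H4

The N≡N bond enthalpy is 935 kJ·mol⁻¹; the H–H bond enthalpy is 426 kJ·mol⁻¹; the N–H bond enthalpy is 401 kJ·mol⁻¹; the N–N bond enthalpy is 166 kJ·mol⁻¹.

Bonds broken (reactants):
  H–H: 2 × 426 = 852
  N≡N: 1 × 935 = 935
  Σ(broken) = 1787 kJ
Bonds formed (products):
  N–H: 4 × 401 = 1604
  N–N: 1 × 166 = 166
  Σ(formed) = 1770 kJ
ΔH = Σ(broken) − Σ(formed) = 1787 − 1770 = +17 kJ

ΔH ≈ +17 kJ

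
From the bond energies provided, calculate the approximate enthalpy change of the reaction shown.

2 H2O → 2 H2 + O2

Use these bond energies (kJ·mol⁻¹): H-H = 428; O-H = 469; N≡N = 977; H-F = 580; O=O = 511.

ΔH ≈ +509 kJ

Bonds broken (reactants):
  O-H: 4 × 469 = 1876
  Σ(broken) = 1876 kJ
Bonds formed (products):
  H-H: 2 × 428 = 856
  O=O: 1 × 511 = 511
  Σ(formed) = 1367 kJ
ΔH = Σ(broken) − Σ(formed) = 1876 − 1367 = +509 kJ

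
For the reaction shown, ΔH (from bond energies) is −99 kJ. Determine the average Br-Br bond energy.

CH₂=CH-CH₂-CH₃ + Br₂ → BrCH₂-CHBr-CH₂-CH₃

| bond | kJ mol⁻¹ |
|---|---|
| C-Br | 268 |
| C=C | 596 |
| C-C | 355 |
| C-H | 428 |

D(Br-Br) ≈ 196 kJ/mol

Let D be the Br-Br bond energy.
Σ(broken) = 1×D + 2×355 + 8×428 + 1×596 = 4730 + D
Σ(formed) = 2×268 + 3×355 + 8×428 = 5025
ΔH = Σ(broken) − Σ(formed) = (4730 + D) − (5025) = −295 + D
Setting this equal to −99 kJ gives D = 196 kJ/mol.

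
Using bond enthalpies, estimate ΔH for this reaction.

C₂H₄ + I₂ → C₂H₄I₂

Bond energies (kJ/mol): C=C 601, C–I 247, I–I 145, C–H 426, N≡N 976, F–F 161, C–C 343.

Bonds broken (reactants):
  C–H: 4 × 426 = 1704
  C=C: 1 × 601 = 601
  I–I: 1 × 145 = 145
  Σ(broken) = 2450 kJ
Bonds formed (products):
  C–C: 1 × 343 = 343
  C–H: 4 × 426 = 1704
  C–I: 2 × 247 = 494
  Σ(formed) = 2541 kJ
ΔH = Σ(broken) − Σ(formed) = 2450 − 2541 = −91 kJ

ΔH ≈ −91 kJ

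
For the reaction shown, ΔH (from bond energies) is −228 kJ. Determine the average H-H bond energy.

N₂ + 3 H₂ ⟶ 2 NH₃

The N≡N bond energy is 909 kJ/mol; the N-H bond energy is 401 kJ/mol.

Let D be the H-H bond energy.
Σ(broken) = 3×D + 1×909 = 909 + 3D
Σ(formed) = 6×401 = 2406
ΔH = Σ(broken) − Σ(formed) = (909 + 3D) − (2406) = −1497 + 3D
Setting this equal to −228 kJ gives 3D = 1269, so D = 423 kJ/mol.

D(H-H) ≈ 423 kJ/mol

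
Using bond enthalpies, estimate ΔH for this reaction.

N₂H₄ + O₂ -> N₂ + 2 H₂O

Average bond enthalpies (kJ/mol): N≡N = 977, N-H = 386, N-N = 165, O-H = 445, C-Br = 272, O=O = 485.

Bonds broken (reactants):
  N-H: 4 × 386 = 1544
  N-N: 1 × 165 = 165
  O=O: 1 × 485 = 485
  Σ(broken) = 2194 kJ
Bonds formed (products):
  N≡N: 1 × 977 = 977
  O-H: 4 × 445 = 1780
  Σ(formed) = 2757 kJ
ΔH = Σ(broken) − Σ(formed) = 2194 − 2757 = −563 kJ

ΔH ≈ −563 kJ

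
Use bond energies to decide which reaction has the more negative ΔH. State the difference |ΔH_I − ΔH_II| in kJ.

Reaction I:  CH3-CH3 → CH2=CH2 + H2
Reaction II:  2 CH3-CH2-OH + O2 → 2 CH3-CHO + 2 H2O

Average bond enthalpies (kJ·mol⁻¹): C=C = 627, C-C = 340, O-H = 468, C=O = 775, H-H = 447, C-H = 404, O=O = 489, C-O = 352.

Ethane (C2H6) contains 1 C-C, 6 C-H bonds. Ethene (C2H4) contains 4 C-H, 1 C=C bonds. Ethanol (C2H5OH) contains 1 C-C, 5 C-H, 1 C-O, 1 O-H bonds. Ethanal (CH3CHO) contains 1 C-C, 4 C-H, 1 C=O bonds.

Reaction I:
  Bonds broken (reactants):
    C-C: 1 × 340 = 340
    C-H: 6 × 404 = 2424
    Σ(broken) = 2764 kJ
  Bonds formed (products):
    C-H: 4 × 404 = 1616
    C=C: 1 × 627 = 627
    H-H: 1 × 447 = 447
    Σ(formed) = 2690 kJ
  ΔH_I = 2764 − 2690 = +74 kJ
Reaction II:
  Bonds broken (reactants):
    C-C: 2 × 340 = 680
    C-H: 10 × 404 = 4040
    C-O: 2 × 352 = 704
    O-H: 2 × 468 = 936
    O=O: 1 × 489 = 489
    Σ(broken) = 6849 kJ
  Bonds formed (products):
    C-C: 2 × 340 = 680
    C-H: 8 × 404 = 3232
    C=O: 2 × 775 = 1550
    O-H: 4 × 468 = 1872
    Σ(formed) = 7334 kJ
  ΔH_II = 6849 − 7334 = −485 kJ
ΔH_I − ΔH_II = +559 kJ, so reaction II has the more negative ΔH; |ΔH_I − ΔH_II| = 559 kJ.

Reaction II, by 559 kJ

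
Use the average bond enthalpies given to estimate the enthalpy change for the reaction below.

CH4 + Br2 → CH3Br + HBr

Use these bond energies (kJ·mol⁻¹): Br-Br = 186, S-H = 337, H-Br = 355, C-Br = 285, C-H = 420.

Bonds broken (reactants):
  Br-Br: 1 × 186 = 186
  C-H: 4 × 420 = 1680
  Σ(broken) = 1866 kJ
Bonds formed (products):
  C-Br: 1 × 285 = 285
  C-H: 3 × 420 = 1260
  H-Br: 1 × 355 = 355
  Σ(formed) = 1900 kJ
ΔH = Σ(broken) − Σ(formed) = 1866 − 1900 = −34 kJ

ΔH ≈ −34 kJ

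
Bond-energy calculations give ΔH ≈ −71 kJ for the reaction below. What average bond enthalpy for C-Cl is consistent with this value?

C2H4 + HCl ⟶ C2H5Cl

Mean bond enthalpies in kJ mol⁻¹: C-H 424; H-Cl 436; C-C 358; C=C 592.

Let D be the C-Cl bond energy.
Σ(broken) = 4×424 + 1×592 + 1×436 = 2724
Σ(formed) = 1×358 + 1×D + 5×424 = 2478 + D
ΔH = Σ(broken) − Σ(formed) = (2724) − (2478 + D) = +246 − D
Setting this equal to −71 kJ gives D = 317 kJ/mol.

D(C-Cl) ≈ 317 kJ/mol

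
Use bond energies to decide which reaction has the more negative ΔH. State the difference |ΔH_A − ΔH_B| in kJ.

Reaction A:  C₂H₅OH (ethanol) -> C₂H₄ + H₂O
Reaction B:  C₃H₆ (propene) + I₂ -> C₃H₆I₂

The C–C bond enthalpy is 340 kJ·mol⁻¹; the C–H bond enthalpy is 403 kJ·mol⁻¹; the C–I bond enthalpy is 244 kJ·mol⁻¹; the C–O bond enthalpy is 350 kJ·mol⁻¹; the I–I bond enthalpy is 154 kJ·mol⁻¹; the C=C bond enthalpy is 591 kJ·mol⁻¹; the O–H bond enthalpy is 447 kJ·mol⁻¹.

Reaction A:
  Bonds broken (reactants):
    C–C: 1 × 340 = 340
    C–H: 5 × 403 = 2015
    C–O: 1 × 350 = 350
    O–H: 1 × 447 = 447
    Σ(broken) = 3152 kJ
  Bonds formed (products):
    C–H: 4 × 403 = 1612
    C=C: 1 × 591 = 591
    O–H: 2 × 447 = 894
    Σ(formed) = 3097 kJ
  ΔH_A = 3152 − 3097 = +55 kJ
Reaction B:
  Bonds broken (reactants):
    C–C: 1 × 340 = 340
    C–H: 6 × 403 = 2418
    C=C: 1 × 591 = 591
    I–I: 1 × 154 = 154
    Σ(broken) = 3503 kJ
  Bonds formed (products):
    C–C: 2 × 340 = 680
    C–H: 6 × 403 = 2418
    C–I: 2 × 244 = 488
    Σ(formed) = 3586 kJ
  ΔH_B = 3503 − 3586 = −83 kJ
ΔH_A − ΔH_B = +138 kJ, so reaction B has the more negative ΔH; |ΔH_A − ΔH_B| = 138 kJ.

Reaction B, by 138 kJ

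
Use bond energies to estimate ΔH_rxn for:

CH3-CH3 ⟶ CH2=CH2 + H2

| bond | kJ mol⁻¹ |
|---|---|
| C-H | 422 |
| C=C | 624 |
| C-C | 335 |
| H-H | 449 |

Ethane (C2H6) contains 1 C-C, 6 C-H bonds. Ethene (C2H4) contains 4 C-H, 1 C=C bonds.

ΔH ≈ +106 kJ

Bonds broken (reactants):
  C-C: 1 × 335 = 335
  C-H: 6 × 422 = 2532
  Σ(broken) = 2867 kJ
Bonds formed (products):
  C-H: 4 × 422 = 1688
  C=C: 1 × 624 = 624
  H-H: 1 × 449 = 449
  Σ(formed) = 2761 kJ
ΔH = Σ(broken) − Σ(formed) = 2867 − 2761 = +106 kJ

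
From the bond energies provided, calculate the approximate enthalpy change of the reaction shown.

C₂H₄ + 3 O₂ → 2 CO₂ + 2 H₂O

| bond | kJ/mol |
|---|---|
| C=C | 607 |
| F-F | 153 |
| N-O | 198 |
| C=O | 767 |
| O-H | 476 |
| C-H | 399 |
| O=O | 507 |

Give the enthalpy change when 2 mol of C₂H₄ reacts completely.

ΔH = −2496 kJ

Bonds broken (reactants):
  C-H: 4 × 399 = 1596
  C=C: 1 × 607 = 607
  O=O: 3 × 507 = 1521
  Σ(broken) = 3724 kJ
Bonds formed (products):
  C=O: 4 × 767 = 3068
  O-H: 4 × 476 = 1904
  Σ(formed) = 4972 kJ
ΔH = Σ(broken) − Σ(formed) = 3724 − 4972 = −1248 kJ
For 2× the reaction as written: 2 × (−1248) = −2496 kJ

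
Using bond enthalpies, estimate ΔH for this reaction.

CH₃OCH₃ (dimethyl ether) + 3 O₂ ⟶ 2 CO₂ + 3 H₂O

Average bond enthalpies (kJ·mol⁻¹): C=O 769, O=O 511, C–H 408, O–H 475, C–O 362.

Bonds broken (reactants):
  C–H: 6 × 408 = 2448
  C–O: 2 × 362 = 724
  O=O: 3 × 511 = 1533
  Σ(broken) = 4705 kJ
Bonds formed (products):
  C=O: 4 × 769 = 3076
  O–H: 6 × 475 = 2850
  Σ(formed) = 5926 kJ
ΔH = Σ(broken) − Σ(formed) = 4705 − 5926 = −1221 kJ

ΔH ≈ −1221 kJ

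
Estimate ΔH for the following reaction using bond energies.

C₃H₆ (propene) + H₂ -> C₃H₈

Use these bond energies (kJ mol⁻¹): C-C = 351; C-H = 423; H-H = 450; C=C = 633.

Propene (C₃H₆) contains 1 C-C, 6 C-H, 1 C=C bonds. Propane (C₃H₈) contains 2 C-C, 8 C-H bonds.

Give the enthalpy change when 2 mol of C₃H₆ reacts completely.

ΔH = −228 kJ

Bonds broken (reactants):
  C-C: 1 × 351 = 351
  C-H: 6 × 423 = 2538
  C=C: 1 × 633 = 633
  H-H: 1 × 450 = 450
  Σ(broken) = 3972 kJ
Bonds formed (products):
  C-C: 2 × 351 = 702
  C-H: 8 × 423 = 3384
  Σ(formed) = 4086 kJ
ΔH = Σ(broken) − Σ(formed) = 3972 − 4086 = −114 kJ
For 2× the reaction as written: 2 × (−114) = −228 kJ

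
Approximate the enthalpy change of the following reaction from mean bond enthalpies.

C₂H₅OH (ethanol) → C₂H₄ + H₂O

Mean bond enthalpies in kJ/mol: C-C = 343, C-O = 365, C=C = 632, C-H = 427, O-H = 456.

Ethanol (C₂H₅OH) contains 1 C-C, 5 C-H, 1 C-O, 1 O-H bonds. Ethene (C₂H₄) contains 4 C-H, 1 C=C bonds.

Bonds broken (reactants):
  C-C: 1 × 343 = 343
  C-H: 5 × 427 = 2135
  C-O: 1 × 365 = 365
  O-H: 1 × 456 = 456
  Σ(broken) = 3299 kJ
Bonds formed (products):
  C-H: 4 × 427 = 1708
  C=C: 1 × 632 = 632
  O-H: 2 × 456 = 912
  Σ(formed) = 3252 kJ
ΔH = Σ(broken) − Σ(formed) = 3299 − 3252 = +47 kJ

ΔH ≈ +47 kJ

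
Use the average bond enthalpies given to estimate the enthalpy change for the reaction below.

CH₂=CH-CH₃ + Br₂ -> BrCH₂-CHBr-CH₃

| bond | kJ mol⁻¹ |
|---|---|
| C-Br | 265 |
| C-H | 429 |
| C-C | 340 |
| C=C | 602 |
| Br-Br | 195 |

Bonds broken (reactants):
  Br-Br: 1 × 195 = 195
  C-C: 1 × 340 = 340
  C-H: 6 × 429 = 2574
  C=C: 1 × 602 = 602
  Σ(broken) = 3711 kJ
Bonds formed (products):
  C-Br: 2 × 265 = 530
  C-C: 2 × 340 = 680
  C-H: 6 × 429 = 2574
  Σ(formed) = 3784 kJ
ΔH = Σ(broken) − Σ(formed) = 3711 − 3784 = −73 kJ

ΔH ≈ −73 kJ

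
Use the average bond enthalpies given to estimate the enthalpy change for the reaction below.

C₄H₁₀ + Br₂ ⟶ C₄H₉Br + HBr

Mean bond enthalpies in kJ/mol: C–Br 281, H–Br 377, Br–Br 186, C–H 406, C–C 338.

ΔH ≈ −66 kJ

Bonds broken (reactants):
  Br–Br: 1 × 186 = 186
  C–C: 3 × 338 = 1014
  C–H: 10 × 406 = 4060
  Σ(broken) = 5260 kJ
Bonds formed (products):
  C–Br: 1 × 281 = 281
  C–C: 3 × 338 = 1014
  C–H: 9 × 406 = 3654
  H–Br: 1 × 377 = 377
  Σ(formed) = 5326 kJ
ΔH = Σ(broken) − Σ(formed) = 5260 − 5326 = −66 kJ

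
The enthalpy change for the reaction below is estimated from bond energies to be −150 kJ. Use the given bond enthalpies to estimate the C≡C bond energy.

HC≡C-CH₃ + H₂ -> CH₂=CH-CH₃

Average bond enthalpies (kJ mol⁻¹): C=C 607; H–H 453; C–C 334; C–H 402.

Let D be the C≡C bond energy.
Σ(broken) = 1×D + 1×334 + 4×402 + 1×453 = 2395 + D
Σ(formed) = 1×334 + 6×402 + 1×607 = 3353
ΔH = Σ(broken) − Σ(formed) = (2395 + D) − (3353) = −958 + D
Setting this equal to −150 kJ gives D = 808 kJ/mol.

D(C≡C) ≈ 808 kJ/mol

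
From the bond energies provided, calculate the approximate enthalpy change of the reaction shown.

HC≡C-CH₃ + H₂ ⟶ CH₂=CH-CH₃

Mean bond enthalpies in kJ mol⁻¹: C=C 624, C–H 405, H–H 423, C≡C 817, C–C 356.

Bonds broken (reactants):
  C≡C: 1 × 817 = 817
  C–C: 1 × 356 = 356
  C–H: 4 × 405 = 1620
  H–H: 1 × 423 = 423
  Σ(broken) = 3216 kJ
Bonds formed (products):
  C–C: 1 × 356 = 356
  C–H: 6 × 405 = 2430
  C=C: 1 × 624 = 624
  Σ(formed) = 3410 kJ
ΔH = Σ(broken) − Σ(formed) = 3216 − 3410 = −194 kJ

ΔH ≈ −194 kJ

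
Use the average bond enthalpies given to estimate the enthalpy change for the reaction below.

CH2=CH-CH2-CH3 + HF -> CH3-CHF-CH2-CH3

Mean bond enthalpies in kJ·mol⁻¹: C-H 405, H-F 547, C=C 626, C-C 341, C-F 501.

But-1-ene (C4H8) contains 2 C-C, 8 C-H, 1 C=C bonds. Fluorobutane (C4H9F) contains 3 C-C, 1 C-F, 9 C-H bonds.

Bonds broken (reactants):
  C-C: 2 × 341 = 682
  C-H: 8 × 405 = 3240
  C=C: 1 × 626 = 626
  H-F: 1 × 547 = 547
  Σ(broken) = 5095 kJ
Bonds formed (products):
  C-C: 3 × 341 = 1023
  C-F: 1 × 501 = 501
  C-H: 9 × 405 = 3645
  Σ(formed) = 5169 kJ
ΔH = Σ(broken) − Σ(formed) = 5095 − 5169 = −74 kJ

ΔH ≈ −74 kJ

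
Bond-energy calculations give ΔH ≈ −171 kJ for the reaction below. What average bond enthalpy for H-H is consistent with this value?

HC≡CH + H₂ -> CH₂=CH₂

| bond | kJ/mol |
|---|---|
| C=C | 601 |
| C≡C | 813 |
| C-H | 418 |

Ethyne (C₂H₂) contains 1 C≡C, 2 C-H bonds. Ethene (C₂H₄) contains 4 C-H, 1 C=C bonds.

D(H-H) ≈ 453 kJ/mol

Let D be the H-H bond energy.
Σ(broken) = 1×813 + 2×418 + 1×D = 1649 + D
Σ(formed) = 4×418 + 1×601 = 2273
ΔH = Σ(broken) − Σ(formed) = (1649 + D) − (2273) = −624 + D
Setting this equal to −171 kJ gives D = 453 kJ/mol.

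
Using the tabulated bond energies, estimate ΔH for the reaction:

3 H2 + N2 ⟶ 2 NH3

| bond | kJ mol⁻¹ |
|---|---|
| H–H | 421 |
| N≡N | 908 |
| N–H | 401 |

ΔH ≈ −235 kJ

Bonds broken (reactants):
  H–H: 3 × 421 = 1263
  N≡N: 1 × 908 = 908
  Σ(broken) = 2171 kJ
Bonds formed (products):
  N–H: 6 × 401 = 2406
  Σ(formed) = 2406 kJ
ΔH = Σ(broken) − Σ(formed) = 2171 − 2406 = −235 kJ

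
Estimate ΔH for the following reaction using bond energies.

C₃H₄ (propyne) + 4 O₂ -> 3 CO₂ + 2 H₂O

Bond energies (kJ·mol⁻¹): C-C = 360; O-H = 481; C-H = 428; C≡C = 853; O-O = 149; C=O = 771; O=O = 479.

ΔH ≈ −1709 kJ

Bonds broken (reactants):
  C≡C: 1 × 853 = 853
  C-C: 1 × 360 = 360
  C-H: 4 × 428 = 1712
  O=O: 4 × 479 = 1916
  Σ(broken) = 4841 kJ
Bonds formed (products):
  C=O: 6 × 771 = 4626
  O-H: 4 × 481 = 1924
  Σ(formed) = 6550 kJ
ΔH = Σ(broken) − Σ(formed) = 4841 − 6550 = −1709 kJ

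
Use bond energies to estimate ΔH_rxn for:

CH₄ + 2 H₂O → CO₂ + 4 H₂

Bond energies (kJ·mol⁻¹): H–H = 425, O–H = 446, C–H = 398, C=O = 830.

Bonds broken (reactants):
  C–H: 4 × 398 = 1592
  O–H: 4 × 446 = 1784
  Σ(broken) = 3376 kJ
Bonds formed (products):
  C=O: 2 × 830 = 1660
  H–H: 4 × 425 = 1700
  Σ(formed) = 3360 kJ
ΔH = Σ(broken) − Σ(formed) = 3376 − 3360 = +16 kJ

ΔH ≈ +16 kJ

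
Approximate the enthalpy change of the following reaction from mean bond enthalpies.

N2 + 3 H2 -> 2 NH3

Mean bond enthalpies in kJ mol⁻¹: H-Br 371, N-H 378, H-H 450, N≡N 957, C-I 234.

Bonds broken (reactants):
  H-H: 3 × 450 = 1350
  N≡N: 1 × 957 = 957
  Σ(broken) = 2307 kJ
Bonds formed (products):
  N-H: 6 × 378 = 2268
  Σ(formed) = 2268 kJ
ΔH = Σ(broken) − Σ(formed) = 2307 − 2268 = +39 kJ

ΔH ≈ +39 kJ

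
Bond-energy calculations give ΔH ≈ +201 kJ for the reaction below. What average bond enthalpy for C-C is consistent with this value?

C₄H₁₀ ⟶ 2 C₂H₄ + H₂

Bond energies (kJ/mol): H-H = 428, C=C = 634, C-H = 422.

Let D be the C-C bond energy.
Σ(broken) = 3×D + 10×422 = 4220 + 3D
Σ(formed) = 8×422 + 2×634 + 1×428 = 5072
ΔH = Σ(broken) − Σ(formed) = (4220 + 3D) − (5072) = −852 + 3D
Setting this equal to +201 kJ gives 3D = 1053, so D = 351 kJ/mol.

D(C-C) ≈ 351 kJ/mol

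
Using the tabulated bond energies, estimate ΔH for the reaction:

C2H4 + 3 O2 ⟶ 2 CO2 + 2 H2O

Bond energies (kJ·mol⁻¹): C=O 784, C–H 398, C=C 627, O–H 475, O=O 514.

ΔH ≈ −1275 kJ

Bonds broken (reactants):
  C–H: 4 × 398 = 1592
  C=C: 1 × 627 = 627
  O=O: 3 × 514 = 1542
  Σ(broken) = 3761 kJ
Bonds formed (products):
  C=O: 4 × 784 = 3136
  O–H: 4 × 475 = 1900
  Σ(formed) = 5036 kJ
ΔH = Σ(broken) − Σ(formed) = 3761 − 5036 = −1275 kJ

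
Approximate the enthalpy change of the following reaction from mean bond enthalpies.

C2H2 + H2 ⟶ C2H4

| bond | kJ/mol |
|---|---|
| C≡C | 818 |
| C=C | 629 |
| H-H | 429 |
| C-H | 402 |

ΔH ≈ −186 kJ

Bonds broken (reactants):
  C≡C: 1 × 818 = 818
  C-H: 2 × 402 = 804
  H-H: 1 × 429 = 429
  Σ(broken) = 2051 kJ
Bonds formed (products):
  C-H: 4 × 402 = 1608
  C=C: 1 × 629 = 629
  Σ(formed) = 2237 kJ
ΔH = Σ(broken) − Σ(formed) = 2051 − 2237 = −186 kJ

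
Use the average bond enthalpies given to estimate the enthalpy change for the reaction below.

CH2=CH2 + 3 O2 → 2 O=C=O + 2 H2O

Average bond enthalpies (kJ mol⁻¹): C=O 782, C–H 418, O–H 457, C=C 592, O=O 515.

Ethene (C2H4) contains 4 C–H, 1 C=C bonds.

Bonds broken (reactants):
  C–H: 4 × 418 = 1672
  C=C: 1 × 592 = 592
  O=O: 3 × 515 = 1545
  Σ(broken) = 3809 kJ
Bonds formed (products):
  C=O: 4 × 782 = 3128
  O–H: 4 × 457 = 1828
  Σ(formed) = 4956 kJ
ΔH = Σ(broken) − Σ(formed) = 3809 − 4956 = −1147 kJ

ΔH ≈ −1147 kJ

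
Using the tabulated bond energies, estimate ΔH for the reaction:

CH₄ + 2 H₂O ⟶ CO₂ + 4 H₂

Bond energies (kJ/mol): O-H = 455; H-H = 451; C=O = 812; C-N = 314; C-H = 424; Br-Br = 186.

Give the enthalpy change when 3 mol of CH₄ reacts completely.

ΔH = +264 kJ

Bonds broken (reactants):
  C-H: 4 × 424 = 1696
  O-H: 4 × 455 = 1820
  Σ(broken) = 3516 kJ
Bonds formed (products):
  C=O: 2 × 812 = 1624
  H-H: 4 × 451 = 1804
  Σ(formed) = 3428 kJ
ΔH = Σ(broken) − Σ(formed) = 3516 − 3428 = +88 kJ
For 3× the reaction as written: 3 × (+88) = +264 kJ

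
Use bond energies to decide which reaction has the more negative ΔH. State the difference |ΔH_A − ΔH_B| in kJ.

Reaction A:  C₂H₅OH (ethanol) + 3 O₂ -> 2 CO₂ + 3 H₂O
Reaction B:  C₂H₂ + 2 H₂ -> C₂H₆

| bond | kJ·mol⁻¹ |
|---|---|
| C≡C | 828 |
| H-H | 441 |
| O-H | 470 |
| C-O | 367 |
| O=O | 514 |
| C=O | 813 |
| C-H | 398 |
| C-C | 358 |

Reaction A:
  Bonds broken (reactants):
    C-C: 1 × 358 = 358
    C-H: 5 × 398 = 1990
    C-O: 1 × 367 = 367
    O-H: 1 × 470 = 470
    O=O: 3 × 514 = 1542
    Σ(broken) = 4727 kJ
  Bonds formed (products):
    C=O: 4 × 813 = 3252
    O-H: 6 × 470 = 2820
    Σ(formed) = 6072 kJ
  ΔH_A = 4727 − 6072 = −1345 kJ
Reaction B:
  Bonds broken (reactants):
    C≡C: 1 × 828 = 828
    C-H: 2 × 398 = 796
    H-H: 2 × 441 = 882
    Σ(broken) = 2506 kJ
  Bonds formed (products):
    C-C: 1 × 358 = 358
    C-H: 6 × 398 = 2388
    Σ(formed) = 2746 kJ
  ΔH_B = 2506 − 2746 = −240 kJ
ΔH_A − ΔH_B = −1105 kJ, so reaction A has the more negative ΔH; |ΔH_A − ΔH_B| = 1105 kJ.

Reaction A, by 1105 kJ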